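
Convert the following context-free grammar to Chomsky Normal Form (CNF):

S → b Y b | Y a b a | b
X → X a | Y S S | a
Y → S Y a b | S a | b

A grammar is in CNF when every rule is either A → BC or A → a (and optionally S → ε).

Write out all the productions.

TB → b; TA → a; S → b; X → a; Y → b; S → TB X0; X0 → Y TB; S → Y X1; X1 → TA X2; X2 → TB TA; X → X TA; X → Y X3; X3 → S S; Y → S X4; X4 → Y X5; X5 → TA TB; Y → S TA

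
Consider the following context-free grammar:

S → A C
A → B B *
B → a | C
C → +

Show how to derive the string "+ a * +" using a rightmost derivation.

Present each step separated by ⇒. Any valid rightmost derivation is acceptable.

S ⇒ A C ⇒ A + ⇒ B B * + ⇒ B a * + ⇒ C a * + ⇒ + a * +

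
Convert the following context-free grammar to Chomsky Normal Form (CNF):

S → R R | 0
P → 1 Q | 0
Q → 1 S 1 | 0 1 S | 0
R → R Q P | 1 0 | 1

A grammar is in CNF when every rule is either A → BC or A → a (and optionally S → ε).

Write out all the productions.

S → 0; T1 → 1; P → 0; T0 → 0; Q → 0; R → 1; S → R R; P → T1 Q; Q → T1 X0; X0 → S T1; Q → T0 X1; X1 → T1 S; R → R X2; X2 → Q P; R → T1 T0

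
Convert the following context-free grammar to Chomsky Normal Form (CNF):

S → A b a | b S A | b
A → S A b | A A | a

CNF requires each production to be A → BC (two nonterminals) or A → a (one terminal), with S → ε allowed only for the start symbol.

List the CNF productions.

TB → b; TA → a; S → b; A → a; S → A X0; X0 → TB TA; S → TB X1; X1 → S A; A → S X2; X2 → A TB; A → A A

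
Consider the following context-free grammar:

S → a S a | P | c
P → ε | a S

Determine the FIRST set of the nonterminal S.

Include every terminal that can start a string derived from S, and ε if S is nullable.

We compute FIRST(S) using the standard algorithm.
FIRST(P) = {a, ε}
FIRST(S) = {a, c, ε}
Therefore, FIRST(S) = {a, c, ε}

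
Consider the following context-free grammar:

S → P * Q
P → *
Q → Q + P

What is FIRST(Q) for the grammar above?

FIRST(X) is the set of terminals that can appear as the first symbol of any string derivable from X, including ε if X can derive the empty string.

We compute FIRST(Q) using the standard algorithm.
FIRST(P) = {*}
FIRST(Q) = {}
FIRST(S) = {*}
Therefore, FIRST(Q) = {}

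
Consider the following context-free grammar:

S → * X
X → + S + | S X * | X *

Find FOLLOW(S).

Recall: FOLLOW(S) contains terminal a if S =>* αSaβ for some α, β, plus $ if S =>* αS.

We compute FOLLOW(S) using the standard algorithm.
FOLLOW(S) starts with {$}.
FIRST(S) = {*}
FIRST(X) = {*, +}
FOLLOW(S) = {$, *, +}
FOLLOW(X) = {$, *, +}
Therefore, FOLLOW(S) = {$, *, +}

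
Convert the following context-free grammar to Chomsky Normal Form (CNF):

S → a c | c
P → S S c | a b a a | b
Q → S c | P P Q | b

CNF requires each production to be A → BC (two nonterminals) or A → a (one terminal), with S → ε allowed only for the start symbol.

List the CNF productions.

TA → a; TC → c; S → c; TB → b; P → b; Q → b; S → TA TC; P → S X0; X0 → S TC; P → TA X1; X1 → TB X2; X2 → TA TA; Q → S TC; Q → P X3; X3 → P Q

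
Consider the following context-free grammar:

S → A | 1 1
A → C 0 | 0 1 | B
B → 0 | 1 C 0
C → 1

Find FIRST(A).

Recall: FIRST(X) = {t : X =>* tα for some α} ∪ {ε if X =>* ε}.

We compute FIRST(A) using the standard algorithm.
FIRST(A) = {0, 1}
FIRST(B) = {0, 1}
FIRST(C) = {1}
FIRST(S) = {0, 1}
Therefore, FIRST(A) = {0, 1}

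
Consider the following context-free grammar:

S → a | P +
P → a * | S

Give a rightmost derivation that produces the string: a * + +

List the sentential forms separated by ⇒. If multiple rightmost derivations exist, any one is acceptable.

S ⇒ P + ⇒ S + ⇒ P + + ⇒ a * + +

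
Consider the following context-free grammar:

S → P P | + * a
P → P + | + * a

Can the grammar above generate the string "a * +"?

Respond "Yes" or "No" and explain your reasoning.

No - no valid derivation exists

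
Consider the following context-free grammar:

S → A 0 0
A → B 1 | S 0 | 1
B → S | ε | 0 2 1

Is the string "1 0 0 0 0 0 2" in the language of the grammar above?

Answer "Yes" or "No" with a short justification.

No - no valid derivation exists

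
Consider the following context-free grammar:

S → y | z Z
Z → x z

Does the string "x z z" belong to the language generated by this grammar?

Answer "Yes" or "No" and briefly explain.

No - no valid derivation exists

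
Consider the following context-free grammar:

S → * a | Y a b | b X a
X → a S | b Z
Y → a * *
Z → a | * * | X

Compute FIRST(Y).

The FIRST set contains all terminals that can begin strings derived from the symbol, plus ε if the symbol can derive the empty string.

We compute FIRST(Y) using the standard algorithm.
FIRST(S) = {*, a, b}
FIRST(X) = {a, b}
FIRST(Y) = {a}
FIRST(Z) = {*, a, b}
Therefore, FIRST(Y) = {a}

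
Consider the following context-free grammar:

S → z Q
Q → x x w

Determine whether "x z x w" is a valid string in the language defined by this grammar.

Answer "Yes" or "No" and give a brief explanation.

No - no valid derivation exists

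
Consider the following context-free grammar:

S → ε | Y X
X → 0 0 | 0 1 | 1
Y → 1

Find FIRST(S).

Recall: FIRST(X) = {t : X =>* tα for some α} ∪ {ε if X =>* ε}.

We compute FIRST(S) using the standard algorithm.
FIRST(S) = {1, ε}
FIRST(X) = {0, 1}
FIRST(Y) = {1}
Therefore, FIRST(S) = {1, ε}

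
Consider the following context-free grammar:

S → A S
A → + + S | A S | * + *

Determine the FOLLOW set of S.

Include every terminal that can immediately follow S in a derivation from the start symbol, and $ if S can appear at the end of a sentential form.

We compute FOLLOW(S) using the standard algorithm.
FOLLOW(S) starts with {$}.
FIRST(A) = {*, +}
FIRST(S) = {*, +}
FOLLOW(A) = {*, +}
FOLLOW(S) = {$, *, +}
Therefore, FOLLOW(S) = {$, *, +}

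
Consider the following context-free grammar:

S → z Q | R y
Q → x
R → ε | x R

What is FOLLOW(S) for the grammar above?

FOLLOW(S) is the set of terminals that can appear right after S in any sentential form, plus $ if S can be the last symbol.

We compute FOLLOW(S) using the standard algorithm.
FOLLOW(S) starts with {$}.
FIRST(Q) = {x}
FIRST(R) = {x, ε}
FIRST(S) = {x, y, z}
FOLLOW(Q) = {$}
FOLLOW(R) = {y}
FOLLOW(S) = {$}
Therefore, FOLLOW(S) = {$}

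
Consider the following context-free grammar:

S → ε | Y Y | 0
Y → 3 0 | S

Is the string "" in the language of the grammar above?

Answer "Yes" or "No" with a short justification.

Yes - a valid derivation exists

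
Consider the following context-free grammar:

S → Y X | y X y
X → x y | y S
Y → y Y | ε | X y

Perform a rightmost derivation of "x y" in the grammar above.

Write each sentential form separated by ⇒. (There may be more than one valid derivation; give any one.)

S ⇒ Y X ⇒ Y x y ⇒ x y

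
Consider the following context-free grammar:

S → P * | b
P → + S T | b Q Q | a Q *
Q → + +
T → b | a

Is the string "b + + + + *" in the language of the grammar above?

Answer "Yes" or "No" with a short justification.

Yes - a valid derivation exists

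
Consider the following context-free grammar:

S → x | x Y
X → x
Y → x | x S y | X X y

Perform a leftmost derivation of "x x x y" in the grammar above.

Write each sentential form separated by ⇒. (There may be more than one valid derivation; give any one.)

S ⇒ x Y ⇒ x X X y ⇒ x x X y ⇒ x x x y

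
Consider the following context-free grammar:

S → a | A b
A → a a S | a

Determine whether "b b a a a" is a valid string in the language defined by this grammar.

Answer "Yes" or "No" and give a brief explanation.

No - no valid derivation exists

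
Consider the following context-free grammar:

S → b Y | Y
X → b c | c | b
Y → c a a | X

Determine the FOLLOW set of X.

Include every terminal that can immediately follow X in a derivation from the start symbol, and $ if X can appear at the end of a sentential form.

We compute FOLLOW(X) using the standard algorithm.
FOLLOW(S) starts with {$}.
FIRST(S) = {b, c}
FIRST(X) = {b, c}
FIRST(Y) = {b, c}
FOLLOW(S) = {$}
FOLLOW(X) = {$}
FOLLOW(Y) = {$}
Therefore, FOLLOW(X) = {$}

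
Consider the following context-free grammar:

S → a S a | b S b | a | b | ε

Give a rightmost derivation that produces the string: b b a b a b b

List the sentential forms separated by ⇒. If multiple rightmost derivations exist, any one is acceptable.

S ⇒ b S b ⇒ b b S b b ⇒ b b a S a b b ⇒ b b a b a b b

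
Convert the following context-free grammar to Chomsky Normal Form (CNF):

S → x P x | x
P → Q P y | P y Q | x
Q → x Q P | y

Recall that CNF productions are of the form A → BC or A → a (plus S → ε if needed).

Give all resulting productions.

TX → x; S → x; TY → y; P → x; Q → y; S → TX X0; X0 → P TX; P → Q X1; X1 → P TY; P → P X2; X2 → TY Q; Q → TX X3; X3 → Q P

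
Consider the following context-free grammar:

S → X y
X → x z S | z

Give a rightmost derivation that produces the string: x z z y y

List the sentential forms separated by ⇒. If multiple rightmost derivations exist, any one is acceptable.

S ⇒ X y ⇒ x z S y ⇒ x z X y y ⇒ x z z y y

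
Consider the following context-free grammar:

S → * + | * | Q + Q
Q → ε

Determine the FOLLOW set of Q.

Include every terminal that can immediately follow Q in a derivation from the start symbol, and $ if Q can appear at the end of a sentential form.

We compute FOLLOW(Q) using the standard algorithm.
FOLLOW(S) starts with {$}.
FIRST(Q) = {ε}
FIRST(S) = {*, +}
FOLLOW(Q) = {$, +}
FOLLOW(S) = {$}
Therefore, FOLLOW(Q) = {$, +}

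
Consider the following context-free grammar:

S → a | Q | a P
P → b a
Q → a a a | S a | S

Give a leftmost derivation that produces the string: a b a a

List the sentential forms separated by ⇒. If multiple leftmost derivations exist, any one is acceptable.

S ⇒ Q ⇒ S a ⇒ a P a ⇒ a b a a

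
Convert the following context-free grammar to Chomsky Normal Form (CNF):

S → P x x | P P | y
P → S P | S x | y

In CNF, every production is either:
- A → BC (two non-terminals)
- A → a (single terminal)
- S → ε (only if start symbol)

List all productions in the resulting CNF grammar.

TX → x; S → y; P → y; S → P X0; X0 → TX TX; S → P P; P → S P; P → S TX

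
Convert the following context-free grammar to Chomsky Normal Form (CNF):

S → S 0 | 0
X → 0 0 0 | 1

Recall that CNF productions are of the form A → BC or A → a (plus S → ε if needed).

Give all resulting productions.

T0 → 0; S → 0; X → 1; S → S T0; X → T0 X0; X0 → T0 T0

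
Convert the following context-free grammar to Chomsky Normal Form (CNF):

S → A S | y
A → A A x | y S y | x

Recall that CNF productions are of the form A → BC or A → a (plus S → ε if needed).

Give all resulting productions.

S → y; TX → x; TY → y; A → x; S → A S; A → A X0; X0 → A TX; A → TY X1; X1 → S TY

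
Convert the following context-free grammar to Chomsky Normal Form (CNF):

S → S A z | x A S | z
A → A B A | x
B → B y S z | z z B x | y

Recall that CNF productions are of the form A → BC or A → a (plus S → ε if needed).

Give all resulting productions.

TZ → z; TX → x; S → z; A → x; TY → y; B → y; S → S X0; X0 → A TZ; S → TX X1; X1 → A S; A → A X2; X2 → B A; B → B X3; X3 → TY X4; X4 → S TZ; B → TZ X5; X5 → TZ X6; X6 → B TX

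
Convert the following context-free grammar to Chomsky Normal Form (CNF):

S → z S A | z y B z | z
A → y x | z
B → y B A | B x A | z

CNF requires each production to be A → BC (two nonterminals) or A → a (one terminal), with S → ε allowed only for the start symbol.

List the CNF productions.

TZ → z; TY → y; S → z; TX → x; A → z; B → z; S → TZ X0; X0 → S A; S → TZ X1; X1 → TY X2; X2 → B TZ; A → TY TX; B → TY X3; X3 → B A; B → B X4; X4 → TX A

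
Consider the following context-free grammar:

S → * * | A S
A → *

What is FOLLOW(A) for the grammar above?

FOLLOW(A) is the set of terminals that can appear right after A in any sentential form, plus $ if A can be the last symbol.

We compute FOLLOW(A) using the standard algorithm.
FOLLOW(S) starts with {$}.
FIRST(A) = {*}
FIRST(S) = {*}
FOLLOW(A) = {*}
FOLLOW(S) = {$}
Therefore, FOLLOW(A) = {*}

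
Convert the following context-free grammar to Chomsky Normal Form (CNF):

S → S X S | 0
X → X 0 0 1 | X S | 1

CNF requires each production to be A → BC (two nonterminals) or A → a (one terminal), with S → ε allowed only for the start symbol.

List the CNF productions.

S → 0; T0 → 0; T1 → 1; X → 1; S → S X0; X0 → X S; X → X X1; X1 → T0 X2; X2 → T0 T1; X → X S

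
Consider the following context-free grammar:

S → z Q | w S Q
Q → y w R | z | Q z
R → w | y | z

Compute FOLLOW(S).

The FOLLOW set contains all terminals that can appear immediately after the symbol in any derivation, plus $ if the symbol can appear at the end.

We compute FOLLOW(S) using the standard algorithm.
FOLLOW(S) starts with {$}.
FIRST(Q) = {y, z}
FIRST(R) = {w, y, z}
FIRST(S) = {w, z}
FOLLOW(Q) = {$, y, z}
FOLLOW(R) = {$, y, z}
FOLLOW(S) = {$, y, z}
Therefore, FOLLOW(S) = {$, y, z}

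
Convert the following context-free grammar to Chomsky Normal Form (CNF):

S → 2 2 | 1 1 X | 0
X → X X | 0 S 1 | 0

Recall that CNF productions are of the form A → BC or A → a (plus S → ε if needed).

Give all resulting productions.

T2 → 2; T1 → 1; S → 0; T0 → 0; X → 0; S → T2 T2; S → T1 X0; X0 → T1 X; X → X X; X → T0 X1; X1 → S T1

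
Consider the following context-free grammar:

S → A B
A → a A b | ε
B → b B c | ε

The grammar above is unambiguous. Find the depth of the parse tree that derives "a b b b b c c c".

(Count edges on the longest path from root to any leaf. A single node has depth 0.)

5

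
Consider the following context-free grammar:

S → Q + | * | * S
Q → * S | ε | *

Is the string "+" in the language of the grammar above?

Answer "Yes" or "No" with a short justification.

Yes - a valid derivation exists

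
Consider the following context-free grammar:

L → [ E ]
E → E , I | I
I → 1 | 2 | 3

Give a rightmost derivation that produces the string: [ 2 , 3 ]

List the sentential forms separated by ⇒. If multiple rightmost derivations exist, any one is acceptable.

L ⇒ [ E ] ⇒ [ E , I ] ⇒ [ E , 3 ] ⇒ [ I , 3 ] ⇒ [ 2 , 3 ]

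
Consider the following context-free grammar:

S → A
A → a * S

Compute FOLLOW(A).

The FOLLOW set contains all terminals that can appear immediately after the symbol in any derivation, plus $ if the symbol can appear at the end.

We compute FOLLOW(A) using the standard algorithm.
FOLLOW(S) starts with {$}.
FIRST(A) = {a}
FIRST(S) = {a}
FOLLOW(A) = {$}
FOLLOW(S) = {$}
Therefore, FOLLOW(A) = {$}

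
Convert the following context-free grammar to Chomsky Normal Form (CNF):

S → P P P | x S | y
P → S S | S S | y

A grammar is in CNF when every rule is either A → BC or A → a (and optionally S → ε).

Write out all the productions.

TX → x; S → y; P → y; S → P X0; X0 → P P; S → TX S; P → S S; P → S S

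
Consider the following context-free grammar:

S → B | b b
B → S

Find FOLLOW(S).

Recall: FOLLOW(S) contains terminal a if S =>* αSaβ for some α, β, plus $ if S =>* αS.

We compute FOLLOW(S) using the standard algorithm.
FOLLOW(S) starts with {$}.
FIRST(B) = {b}
FIRST(S) = {b}
FOLLOW(B) = {$}
FOLLOW(S) = {$}
Therefore, FOLLOW(S) = {$}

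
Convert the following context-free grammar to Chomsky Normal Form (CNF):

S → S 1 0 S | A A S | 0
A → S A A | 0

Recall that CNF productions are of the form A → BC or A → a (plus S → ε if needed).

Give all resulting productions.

T1 → 1; T0 → 0; S → 0; A → 0; S → S X0; X0 → T1 X1; X1 → T0 S; S → A X2; X2 → A S; A → S X3; X3 → A A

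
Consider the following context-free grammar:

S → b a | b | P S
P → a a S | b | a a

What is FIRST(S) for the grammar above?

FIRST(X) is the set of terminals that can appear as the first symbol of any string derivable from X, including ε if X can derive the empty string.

We compute FIRST(S) using the standard algorithm.
FIRST(P) = {a, b}
FIRST(S) = {a, b}
Therefore, FIRST(S) = {a, b}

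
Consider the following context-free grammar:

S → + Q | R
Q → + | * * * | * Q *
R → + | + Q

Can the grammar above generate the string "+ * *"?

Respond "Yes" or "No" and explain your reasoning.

No - no valid derivation exists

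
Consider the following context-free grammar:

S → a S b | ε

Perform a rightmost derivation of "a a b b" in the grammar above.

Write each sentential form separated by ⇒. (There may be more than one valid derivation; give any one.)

S ⇒ a S b ⇒ a a S b b ⇒ a a b b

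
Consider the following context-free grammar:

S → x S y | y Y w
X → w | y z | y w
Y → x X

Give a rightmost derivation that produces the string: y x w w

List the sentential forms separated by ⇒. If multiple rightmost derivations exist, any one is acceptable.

S ⇒ y Y w ⇒ y x X w ⇒ y x w w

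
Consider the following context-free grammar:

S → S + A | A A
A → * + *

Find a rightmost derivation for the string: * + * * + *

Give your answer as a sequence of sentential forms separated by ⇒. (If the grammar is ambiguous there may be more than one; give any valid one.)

S ⇒ A A ⇒ A * + * ⇒ * + * * + *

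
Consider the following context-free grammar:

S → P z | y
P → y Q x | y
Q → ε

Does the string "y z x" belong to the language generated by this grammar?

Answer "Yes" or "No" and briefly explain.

No - no valid derivation exists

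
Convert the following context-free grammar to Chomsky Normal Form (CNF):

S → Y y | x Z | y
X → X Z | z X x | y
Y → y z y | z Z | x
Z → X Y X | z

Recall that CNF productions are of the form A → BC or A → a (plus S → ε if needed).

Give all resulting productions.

TY → y; TX → x; S → y; TZ → z; X → y; Y → x; Z → z; S → Y TY; S → TX Z; X → X Z; X → TZ X0; X0 → X TX; Y → TY X1; X1 → TZ TY; Y → TZ Z; Z → X X2; X2 → Y X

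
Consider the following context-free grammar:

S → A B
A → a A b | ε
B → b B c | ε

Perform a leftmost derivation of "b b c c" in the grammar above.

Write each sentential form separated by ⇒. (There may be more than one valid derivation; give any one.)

S ⇒ A B ⇒ B ⇒ b B c ⇒ b b B c c ⇒ b b c c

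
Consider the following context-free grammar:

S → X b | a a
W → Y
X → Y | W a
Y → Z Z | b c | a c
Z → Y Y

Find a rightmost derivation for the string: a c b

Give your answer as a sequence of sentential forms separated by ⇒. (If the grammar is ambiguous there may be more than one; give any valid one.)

S ⇒ X b ⇒ Y b ⇒ a c b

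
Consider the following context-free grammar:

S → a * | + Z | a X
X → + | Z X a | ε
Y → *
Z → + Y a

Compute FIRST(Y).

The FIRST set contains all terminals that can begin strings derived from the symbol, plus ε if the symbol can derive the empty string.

We compute FIRST(Y) using the standard algorithm.
FIRST(S) = {+, a}
FIRST(X) = {+, ε}
FIRST(Y) = {*}
FIRST(Z) = {+}
Therefore, FIRST(Y) = {*}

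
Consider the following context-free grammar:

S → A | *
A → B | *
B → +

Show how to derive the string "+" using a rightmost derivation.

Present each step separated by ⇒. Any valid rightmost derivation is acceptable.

S ⇒ A ⇒ B ⇒ +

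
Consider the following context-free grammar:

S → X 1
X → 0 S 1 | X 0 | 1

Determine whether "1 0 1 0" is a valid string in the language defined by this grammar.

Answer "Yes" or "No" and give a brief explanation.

No - no valid derivation exists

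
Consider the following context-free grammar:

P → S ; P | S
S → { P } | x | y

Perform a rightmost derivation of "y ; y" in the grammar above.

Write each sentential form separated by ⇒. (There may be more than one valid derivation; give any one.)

P ⇒ S ; P ⇒ S ; S ⇒ S ; y ⇒ y ; y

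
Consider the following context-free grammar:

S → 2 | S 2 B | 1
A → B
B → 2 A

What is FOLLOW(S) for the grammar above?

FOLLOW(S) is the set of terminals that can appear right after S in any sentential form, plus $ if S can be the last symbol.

We compute FOLLOW(S) using the standard algorithm.
FOLLOW(S) starts with {$}.
FIRST(A) = {2}
FIRST(B) = {2}
FIRST(S) = {1, 2}
FOLLOW(A) = {$, 2}
FOLLOW(B) = {$, 2}
FOLLOW(S) = {$, 2}
Therefore, FOLLOW(S) = {$, 2}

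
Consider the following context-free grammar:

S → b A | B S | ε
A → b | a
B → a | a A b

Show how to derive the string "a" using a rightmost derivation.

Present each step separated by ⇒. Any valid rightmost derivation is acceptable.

S ⇒ B S ⇒ B ⇒ a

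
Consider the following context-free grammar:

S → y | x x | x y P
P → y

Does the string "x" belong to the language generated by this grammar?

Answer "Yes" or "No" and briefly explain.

No - no valid derivation exists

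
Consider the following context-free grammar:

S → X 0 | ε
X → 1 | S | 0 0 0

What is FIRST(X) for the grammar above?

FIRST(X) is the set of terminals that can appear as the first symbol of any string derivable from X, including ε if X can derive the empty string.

We compute FIRST(X) using the standard algorithm.
FIRST(S) = {0, 1, ε}
FIRST(X) = {0, 1, ε}
Therefore, FIRST(X) = {0, 1, ε}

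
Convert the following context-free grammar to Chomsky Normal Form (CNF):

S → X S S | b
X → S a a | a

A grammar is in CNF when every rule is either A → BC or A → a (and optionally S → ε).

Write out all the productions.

S → b; TA → a; X → a; S → X X0; X0 → S S; X → S X1; X1 → TA TA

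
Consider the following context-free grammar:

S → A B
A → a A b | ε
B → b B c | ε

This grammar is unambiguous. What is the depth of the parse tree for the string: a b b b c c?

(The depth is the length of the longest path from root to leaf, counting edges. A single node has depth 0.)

4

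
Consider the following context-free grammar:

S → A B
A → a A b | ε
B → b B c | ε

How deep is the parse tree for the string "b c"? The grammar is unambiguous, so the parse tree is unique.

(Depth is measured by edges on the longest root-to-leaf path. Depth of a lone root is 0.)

3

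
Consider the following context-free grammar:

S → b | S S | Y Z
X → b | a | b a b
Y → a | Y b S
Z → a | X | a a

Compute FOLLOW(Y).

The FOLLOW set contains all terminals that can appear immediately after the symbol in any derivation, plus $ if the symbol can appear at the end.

We compute FOLLOW(Y) using the standard algorithm.
FOLLOW(S) starts with {$}.
FIRST(S) = {a, b}
FIRST(X) = {a, b}
FIRST(Y) = {a}
FIRST(Z) = {a, b}
FOLLOW(S) = {$, a, b}
FOLLOW(X) = {$, a, b}
FOLLOW(Y) = {a, b}
FOLLOW(Z) = {$, a, b}
Therefore, FOLLOW(Y) = {a, b}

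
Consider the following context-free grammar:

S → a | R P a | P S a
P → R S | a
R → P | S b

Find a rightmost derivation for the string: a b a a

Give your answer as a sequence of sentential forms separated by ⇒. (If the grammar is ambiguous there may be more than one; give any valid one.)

S ⇒ R P a ⇒ R a a ⇒ S b a a ⇒ a b a a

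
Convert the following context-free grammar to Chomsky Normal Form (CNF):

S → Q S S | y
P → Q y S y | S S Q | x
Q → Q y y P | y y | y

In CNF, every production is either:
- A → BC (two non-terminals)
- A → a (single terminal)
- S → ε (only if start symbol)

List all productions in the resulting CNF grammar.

S → y; TY → y; P → x; Q → y; S → Q X0; X0 → S S; P → Q X1; X1 → TY X2; X2 → S TY; P → S X3; X3 → S Q; Q → Q X4; X4 → TY X5; X5 → TY P; Q → TY TY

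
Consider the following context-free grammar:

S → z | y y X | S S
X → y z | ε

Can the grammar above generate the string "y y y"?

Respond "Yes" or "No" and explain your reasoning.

No - no valid derivation exists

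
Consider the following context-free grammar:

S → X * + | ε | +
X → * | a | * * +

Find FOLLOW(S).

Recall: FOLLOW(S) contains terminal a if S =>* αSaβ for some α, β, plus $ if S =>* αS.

We compute FOLLOW(S) using the standard algorithm.
FOLLOW(S) starts with {$}.
FIRST(S) = {*, +, a, ε}
FIRST(X) = {*, a}
FOLLOW(S) = {$}
FOLLOW(X) = {*}
Therefore, FOLLOW(S) = {$}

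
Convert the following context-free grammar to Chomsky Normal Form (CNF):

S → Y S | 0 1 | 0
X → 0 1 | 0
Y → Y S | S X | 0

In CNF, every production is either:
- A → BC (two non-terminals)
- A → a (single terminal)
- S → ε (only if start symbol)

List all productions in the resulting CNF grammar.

T0 → 0; T1 → 1; S → 0; X → 0; Y → 0; S → Y S; S → T0 T1; X → T0 T1; Y → Y S; Y → S X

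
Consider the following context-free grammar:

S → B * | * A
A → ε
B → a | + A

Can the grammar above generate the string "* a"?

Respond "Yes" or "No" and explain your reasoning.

No - no valid derivation exists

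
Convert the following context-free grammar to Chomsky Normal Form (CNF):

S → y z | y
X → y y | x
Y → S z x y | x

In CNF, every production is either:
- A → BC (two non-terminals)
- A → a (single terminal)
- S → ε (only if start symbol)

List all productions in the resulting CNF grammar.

TY → y; TZ → z; S → y; X → x; TX → x; Y → x; S → TY TZ; X → TY TY; Y → S X0; X0 → TZ X1; X1 → TX TY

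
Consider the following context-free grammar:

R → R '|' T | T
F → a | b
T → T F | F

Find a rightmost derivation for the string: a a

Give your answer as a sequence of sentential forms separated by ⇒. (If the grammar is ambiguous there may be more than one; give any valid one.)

R ⇒ T ⇒ T F ⇒ T a ⇒ F a ⇒ a a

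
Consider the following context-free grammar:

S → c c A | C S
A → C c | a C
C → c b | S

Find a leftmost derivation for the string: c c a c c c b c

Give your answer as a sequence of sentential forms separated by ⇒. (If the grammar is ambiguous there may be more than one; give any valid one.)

S ⇒ c c A ⇒ c c a C ⇒ c c a S ⇒ c c a c c A ⇒ c c a c c C c ⇒ c c a c c c b c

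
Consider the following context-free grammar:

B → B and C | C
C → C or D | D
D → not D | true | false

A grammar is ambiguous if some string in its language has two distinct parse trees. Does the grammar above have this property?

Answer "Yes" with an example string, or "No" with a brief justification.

No - the grammar is unambiguous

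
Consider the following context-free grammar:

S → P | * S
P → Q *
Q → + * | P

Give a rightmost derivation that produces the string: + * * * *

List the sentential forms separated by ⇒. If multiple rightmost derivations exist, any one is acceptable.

S ⇒ P ⇒ Q * ⇒ P * ⇒ Q * * ⇒ P * * ⇒ Q * * * ⇒ + * * * *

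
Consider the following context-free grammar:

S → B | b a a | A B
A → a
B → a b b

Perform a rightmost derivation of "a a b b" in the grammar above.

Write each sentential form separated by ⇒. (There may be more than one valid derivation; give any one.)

S ⇒ A B ⇒ A a b b ⇒ a a b b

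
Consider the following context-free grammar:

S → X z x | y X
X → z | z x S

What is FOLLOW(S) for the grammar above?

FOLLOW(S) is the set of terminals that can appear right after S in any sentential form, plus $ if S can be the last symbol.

We compute FOLLOW(S) using the standard algorithm.
FOLLOW(S) starts with {$}.
FIRST(S) = {y, z}
FIRST(X) = {z}
FOLLOW(S) = {$, z}
FOLLOW(X) = {$, z}
Therefore, FOLLOW(S) = {$, z}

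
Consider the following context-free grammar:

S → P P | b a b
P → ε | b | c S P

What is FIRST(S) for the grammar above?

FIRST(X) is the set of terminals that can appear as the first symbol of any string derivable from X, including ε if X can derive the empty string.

We compute FIRST(S) using the standard algorithm.
FIRST(P) = {b, c, ε}
FIRST(S) = {b, c, ε}
Therefore, FIRST(S) = {b, c, ε}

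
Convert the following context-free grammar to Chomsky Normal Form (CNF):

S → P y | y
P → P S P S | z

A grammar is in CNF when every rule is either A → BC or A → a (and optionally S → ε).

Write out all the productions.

TY → y; S → y; P → z; S → P TY; P → P X0; X0 → S X1; X1 → P S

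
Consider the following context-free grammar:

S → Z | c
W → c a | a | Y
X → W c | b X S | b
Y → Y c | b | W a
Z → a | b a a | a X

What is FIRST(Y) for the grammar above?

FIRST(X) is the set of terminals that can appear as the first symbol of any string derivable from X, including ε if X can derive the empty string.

We compute FIRST(Y) using the standard algorithm.
FIRST(S) = {a, b, c}
FIRST(W) = {a, b, c}
FIRST(X) = {a, b, c}
FIRST(Y) = {a, b, c}
FIRST(Z) = {a, b}
Therefore, FIRST(Y) = {a, b, c}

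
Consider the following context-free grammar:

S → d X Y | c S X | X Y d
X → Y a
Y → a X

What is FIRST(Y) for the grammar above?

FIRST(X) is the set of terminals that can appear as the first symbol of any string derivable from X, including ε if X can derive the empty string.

We compute FIRST(Y) using the standard algorithm.
FIRST(S) = {a, c, d}
FIRST(X) = {a}
FIRST(Y) = {a}
Therefore, FIRST(Y) = {a}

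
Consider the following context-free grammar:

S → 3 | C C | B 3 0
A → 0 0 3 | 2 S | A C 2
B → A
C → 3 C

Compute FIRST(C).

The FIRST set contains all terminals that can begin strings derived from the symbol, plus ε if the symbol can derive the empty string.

We compute FIRST(C) using the standard algorithm.
FIRST(A) = {0, 2}
FIRST(B) = {0, 2}
FIRST(C) = {3}
FIRST(S) = {0, 2, 3}
Therefore, FIRST(C) = {3}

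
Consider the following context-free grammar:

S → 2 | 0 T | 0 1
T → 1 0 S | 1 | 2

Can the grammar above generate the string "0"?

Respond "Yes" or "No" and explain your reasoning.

No - no valid derivation exists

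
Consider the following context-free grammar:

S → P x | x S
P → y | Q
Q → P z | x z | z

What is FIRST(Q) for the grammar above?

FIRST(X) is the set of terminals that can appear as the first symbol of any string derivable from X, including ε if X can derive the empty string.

We compute FIRST(Q) using the standard algorithm.
FIRST(P) = {x, y, z}
FIRST(Q) = {x, y, z}
FIRST(S) = {x, y, z}
Therefore, FIRST(Q) = {x, y, z}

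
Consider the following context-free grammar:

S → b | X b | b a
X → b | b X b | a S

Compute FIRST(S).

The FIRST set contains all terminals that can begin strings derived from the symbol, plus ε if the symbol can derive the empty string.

We compute FIRST(S) using the standard algorithm.
FIRST(S) = {a, b}
FIRST(X) = {a, b}
Therefore, FIRST(S) = {a, b}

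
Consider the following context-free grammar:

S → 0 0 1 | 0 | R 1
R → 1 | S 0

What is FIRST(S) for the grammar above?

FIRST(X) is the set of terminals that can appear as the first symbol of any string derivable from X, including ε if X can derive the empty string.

We compute FIRST(S) using the standard algorithm.
FIRST(R) = {0, 1}
FIRST(S) = {0, 1}
Therefore, FIRST(S) = {0, 1}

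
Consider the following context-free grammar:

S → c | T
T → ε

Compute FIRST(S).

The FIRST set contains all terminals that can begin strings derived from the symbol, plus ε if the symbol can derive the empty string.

We compute FIRST(S) using the standard algorithm.
FIRST(S) = {c, ε}
FIRST(T) = {ε}
Therefore, FIRST(S) = {c, ε}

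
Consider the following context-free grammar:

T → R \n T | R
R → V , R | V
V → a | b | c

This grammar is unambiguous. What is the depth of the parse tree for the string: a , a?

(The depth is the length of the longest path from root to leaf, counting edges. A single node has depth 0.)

4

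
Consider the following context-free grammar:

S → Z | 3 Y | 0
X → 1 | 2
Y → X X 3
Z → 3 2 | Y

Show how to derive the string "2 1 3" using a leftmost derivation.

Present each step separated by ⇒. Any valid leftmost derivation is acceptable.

S ⇒ Z ⇒ Y ⇒ X X 3 ⇒ 2 X 3 ⇒ 2 1 3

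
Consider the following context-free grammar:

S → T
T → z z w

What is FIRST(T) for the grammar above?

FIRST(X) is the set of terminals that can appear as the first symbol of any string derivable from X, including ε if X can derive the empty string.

We compute FIRST(T) using the standard algorithm.
FIRST(S) = {z}
FIRST(T) = {z}
Therefore, FIRST(T) = {z}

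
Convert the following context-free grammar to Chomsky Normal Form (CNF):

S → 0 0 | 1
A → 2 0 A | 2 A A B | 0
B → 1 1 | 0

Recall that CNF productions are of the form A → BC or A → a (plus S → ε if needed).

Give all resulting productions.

T0 → 0; S → 1; T2 → 2; A → 0; T1 → 1; B → 0; S → T0 T0; A → T2 X0; X0 → T0 A; A → T2 X1; X1 → A X2; X2 → A B; B → T1 T1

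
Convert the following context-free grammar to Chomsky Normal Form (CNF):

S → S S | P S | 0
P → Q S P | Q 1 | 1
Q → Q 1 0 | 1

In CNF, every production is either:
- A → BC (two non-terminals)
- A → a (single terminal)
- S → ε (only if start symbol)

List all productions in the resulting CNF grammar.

S → 0; T1 → 1; P → 1; T0 → 0; Q → 1; S → S S; S → P S; P → Q X0; X0 → S P; P → Q T1; Q → Q X1; X1 → T1 T0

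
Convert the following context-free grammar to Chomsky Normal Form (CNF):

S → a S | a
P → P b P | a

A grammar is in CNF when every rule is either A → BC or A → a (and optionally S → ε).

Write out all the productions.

TA → a; S → a; TB → b; P → a; S → TA S; P → P X0; X0 → TB P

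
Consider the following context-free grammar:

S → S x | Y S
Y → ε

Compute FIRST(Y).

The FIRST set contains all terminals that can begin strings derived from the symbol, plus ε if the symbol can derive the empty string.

We compute FIRST(Y) using the standard algorithm.
FIRST(S) = {}
FIRST(Y) = {ε}
Therefore, FIRST(Y) = {ε}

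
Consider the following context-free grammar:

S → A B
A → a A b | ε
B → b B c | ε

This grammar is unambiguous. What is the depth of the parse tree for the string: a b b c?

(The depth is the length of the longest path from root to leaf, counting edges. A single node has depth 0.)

3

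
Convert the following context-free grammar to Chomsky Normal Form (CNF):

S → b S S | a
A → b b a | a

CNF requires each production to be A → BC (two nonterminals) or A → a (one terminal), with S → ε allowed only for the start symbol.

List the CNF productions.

TB → b; S → a; TA → a; A → a; S → TB X0; X0 → S S; A → TB X1; X1 → TB TA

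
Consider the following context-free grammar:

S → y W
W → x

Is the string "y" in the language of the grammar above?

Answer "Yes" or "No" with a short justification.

No - no valid derivation exists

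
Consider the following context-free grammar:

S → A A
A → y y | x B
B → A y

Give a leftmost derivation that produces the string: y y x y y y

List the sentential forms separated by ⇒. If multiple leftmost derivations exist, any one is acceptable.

S ⇒ A A ⇒ y y A ⇒ y y x B ⇒ y y x A y ⇒ y y x y y y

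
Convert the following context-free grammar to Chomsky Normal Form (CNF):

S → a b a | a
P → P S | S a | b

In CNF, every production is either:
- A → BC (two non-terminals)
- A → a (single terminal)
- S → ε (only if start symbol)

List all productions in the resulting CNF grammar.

TA → a; TB → b; S → a; P → b; S → TA X0; X0 → TB TA; P → P S; P → S TA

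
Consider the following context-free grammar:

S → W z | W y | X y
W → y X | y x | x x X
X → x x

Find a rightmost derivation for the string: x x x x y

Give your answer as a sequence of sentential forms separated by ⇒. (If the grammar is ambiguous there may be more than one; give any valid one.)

S ⇒ W y ⇒ x x X y ⇒ x x x x y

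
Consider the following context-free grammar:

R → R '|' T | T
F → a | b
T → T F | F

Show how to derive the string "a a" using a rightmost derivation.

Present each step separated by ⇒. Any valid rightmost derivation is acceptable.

R ⇒ T ⇒ T F ⇒ T a ⇒ F a ⇒ a a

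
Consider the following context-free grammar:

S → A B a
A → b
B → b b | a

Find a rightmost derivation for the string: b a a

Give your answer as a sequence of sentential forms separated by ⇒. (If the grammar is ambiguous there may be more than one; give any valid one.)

S ⇒ A B a ⇒ A a a ⇒ b a a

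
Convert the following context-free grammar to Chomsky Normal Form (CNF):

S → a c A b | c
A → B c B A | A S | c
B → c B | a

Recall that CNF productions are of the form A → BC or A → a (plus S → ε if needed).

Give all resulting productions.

TA → a; TC → c; TB → b; S → c; A → c; B → a; S → TA X0; X0 → TC X1; X1 → A TB; A → B X2; X2 → TC X3; X3 → B A; A → A S; B → TC B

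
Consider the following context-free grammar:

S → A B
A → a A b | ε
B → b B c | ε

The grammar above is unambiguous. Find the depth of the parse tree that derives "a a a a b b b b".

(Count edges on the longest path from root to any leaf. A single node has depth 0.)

6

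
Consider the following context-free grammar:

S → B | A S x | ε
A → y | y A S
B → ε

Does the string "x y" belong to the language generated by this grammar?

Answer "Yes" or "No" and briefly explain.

No - no valid derivation exists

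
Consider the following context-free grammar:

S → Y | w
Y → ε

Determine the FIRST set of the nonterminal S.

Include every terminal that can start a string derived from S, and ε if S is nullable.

We compute FIRST(S) using the standard algorithm.
FIRST(S) = {w, ε}
FIRST(Y) = {ε}
Therefore, FIRST(S) = {w, ε}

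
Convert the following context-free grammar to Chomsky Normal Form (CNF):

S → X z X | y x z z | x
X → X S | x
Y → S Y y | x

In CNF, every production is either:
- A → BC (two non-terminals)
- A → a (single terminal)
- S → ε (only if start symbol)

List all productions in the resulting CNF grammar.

TZ → z; TY → y; TX → x; S → x; X → x; Y → x; S → X X0; X0 → TZ X; S → TY X1; X1 → TX X2; X2 → TZ TZ; X → X S; Y → S X3; X3 → Y TY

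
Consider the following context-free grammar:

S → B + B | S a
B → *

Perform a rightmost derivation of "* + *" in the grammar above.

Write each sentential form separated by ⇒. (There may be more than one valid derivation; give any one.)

S ⇒ B + B ⇒ B + * ⇒ * + *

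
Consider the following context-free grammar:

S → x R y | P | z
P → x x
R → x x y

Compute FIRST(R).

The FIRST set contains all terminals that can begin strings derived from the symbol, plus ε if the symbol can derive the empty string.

We compute FIRST(R) using the standard algorithm.
FIRST(P) = {x}
FIRST(R) = {x}
FIRST(S) = {x, z}
Therefore, FIRST(R) = {x}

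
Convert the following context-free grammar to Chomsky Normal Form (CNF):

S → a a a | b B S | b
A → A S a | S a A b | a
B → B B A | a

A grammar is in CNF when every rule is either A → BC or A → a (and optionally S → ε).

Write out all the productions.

TA → a; TB → b; S → b; A → a; B → a; S → TA X0; X0 → TA TA; S → TB X1; X1 → B S; A → A X2; X2 → S TA; A → S X3; X3 → TA X4; X4 → A TB; B → B X5; X5 → B A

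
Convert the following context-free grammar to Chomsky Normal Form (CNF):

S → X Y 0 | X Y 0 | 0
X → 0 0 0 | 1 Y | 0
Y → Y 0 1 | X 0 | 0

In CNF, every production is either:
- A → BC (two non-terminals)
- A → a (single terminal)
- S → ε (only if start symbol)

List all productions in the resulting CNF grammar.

T0 → 0; S → 0; T1 → 1; X → 0; Y → 0; S → X X0; X0 → Y T0; S → X X1; X1 → Y T0; X → T0 X2; X2 → T0 T0; X → T1 Y; Y → Y X3; X3 → T0 T1; Y → X T0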